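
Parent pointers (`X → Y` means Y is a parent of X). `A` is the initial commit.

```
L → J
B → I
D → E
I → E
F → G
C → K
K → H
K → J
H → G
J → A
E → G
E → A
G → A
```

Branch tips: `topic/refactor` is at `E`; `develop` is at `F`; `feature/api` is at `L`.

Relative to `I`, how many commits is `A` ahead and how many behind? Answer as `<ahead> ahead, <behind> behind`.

Reachable from A: {A}.
Reachable from I: {A, E, G, I}.
Only in A's history (ahead): {} — 0.
Only in I's history (behind): {E, G, I} — 3.

0 ahead, 3 behind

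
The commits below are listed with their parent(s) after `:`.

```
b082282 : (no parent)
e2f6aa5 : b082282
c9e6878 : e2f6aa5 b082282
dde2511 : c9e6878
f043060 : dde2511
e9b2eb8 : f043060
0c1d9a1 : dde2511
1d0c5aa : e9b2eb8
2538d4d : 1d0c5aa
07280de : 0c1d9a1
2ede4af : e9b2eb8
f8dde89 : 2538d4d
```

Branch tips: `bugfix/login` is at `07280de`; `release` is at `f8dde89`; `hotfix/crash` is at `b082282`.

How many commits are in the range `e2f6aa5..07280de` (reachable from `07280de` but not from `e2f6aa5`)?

Reachable from 07280de: {07280de, 0c1d9a1, b082282, c9e6878, dde2511, e2f6aa5}.
Reachable from e2f6aa5: {b082282, e2f6aa5}.
In 07280de's history but not e2f6aa5's: {07280de, 0c1d9a1, c9e6878, dde2511} — 4 commits.

4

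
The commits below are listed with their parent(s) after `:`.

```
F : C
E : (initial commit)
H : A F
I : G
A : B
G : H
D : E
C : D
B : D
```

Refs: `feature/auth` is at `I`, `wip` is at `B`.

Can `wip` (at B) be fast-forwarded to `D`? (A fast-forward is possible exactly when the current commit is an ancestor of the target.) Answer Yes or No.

A fast-forward from B to D is possible iff B is an ancestor of D.
Ancestors of D: {D, E}.
B is not among them, so fast-forward is not possible.

No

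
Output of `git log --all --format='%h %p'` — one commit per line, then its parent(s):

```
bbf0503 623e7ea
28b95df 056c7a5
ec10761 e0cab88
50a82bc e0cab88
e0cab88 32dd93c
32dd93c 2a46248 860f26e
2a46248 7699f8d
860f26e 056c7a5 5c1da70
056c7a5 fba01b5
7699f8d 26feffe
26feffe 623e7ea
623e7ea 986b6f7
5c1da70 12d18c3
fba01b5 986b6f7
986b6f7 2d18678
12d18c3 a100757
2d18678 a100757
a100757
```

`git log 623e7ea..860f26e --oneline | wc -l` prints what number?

5

Reachable from 860f26e: {056c7a5, 12d18c3, 2d18678, 5c1da70, 860f26e, 986b6f7, a100757, fba01b5}.
Reachable from 623e7ea: {2d18678, 623e7ea, 986b6f7, a100757}.
In 860f26e's history but not 623e7ea's: {056c7a5, 12d18c3, 5c1da70, 860f26e, fba01b5} — 5 commits.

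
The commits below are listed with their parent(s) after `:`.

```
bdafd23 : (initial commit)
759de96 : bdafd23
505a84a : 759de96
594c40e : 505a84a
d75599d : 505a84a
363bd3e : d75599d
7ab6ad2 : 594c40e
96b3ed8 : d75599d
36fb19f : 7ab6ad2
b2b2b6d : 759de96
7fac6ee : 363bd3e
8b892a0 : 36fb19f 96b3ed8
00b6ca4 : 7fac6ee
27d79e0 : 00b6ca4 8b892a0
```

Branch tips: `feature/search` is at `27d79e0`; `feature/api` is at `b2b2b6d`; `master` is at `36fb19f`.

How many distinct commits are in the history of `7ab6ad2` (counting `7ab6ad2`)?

Walking parent pointers from 7ab6ad2: reachable set = {505a84a, 594c40e, 759de96, 7ab6ad2, bdafd23}.
That is 5 commits.

5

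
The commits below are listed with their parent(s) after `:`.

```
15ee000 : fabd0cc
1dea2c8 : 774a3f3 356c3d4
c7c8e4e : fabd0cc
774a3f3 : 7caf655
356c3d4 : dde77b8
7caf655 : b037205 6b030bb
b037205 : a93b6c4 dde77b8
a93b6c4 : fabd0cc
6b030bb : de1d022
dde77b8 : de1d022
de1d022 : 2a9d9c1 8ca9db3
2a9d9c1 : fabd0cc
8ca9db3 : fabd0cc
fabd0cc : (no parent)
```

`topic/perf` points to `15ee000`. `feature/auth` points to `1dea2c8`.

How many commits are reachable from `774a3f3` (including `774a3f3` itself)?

10

Walking parent pointers from 774a3f3: reachable set = {2a9d9c1, 6b030bb, 774a3f3, 7caf655, 8ca9db3, a93b6c4, b037205, dde77b8, de1d022, fabd0cc}.
That is 10 commits.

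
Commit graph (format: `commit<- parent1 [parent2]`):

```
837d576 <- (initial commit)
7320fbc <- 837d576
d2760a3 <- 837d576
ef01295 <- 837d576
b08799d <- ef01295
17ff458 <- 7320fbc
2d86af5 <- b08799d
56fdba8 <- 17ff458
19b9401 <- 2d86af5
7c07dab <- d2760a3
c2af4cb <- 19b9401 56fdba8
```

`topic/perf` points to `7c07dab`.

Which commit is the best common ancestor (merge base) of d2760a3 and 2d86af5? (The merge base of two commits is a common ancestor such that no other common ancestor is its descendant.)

Ancestors of d2760a3: {837d576, d2760a3}.
Ancestors of 2d86af5: {2d86af5, 837d576, b08799d, ef01295}.
Common ancestors: {837d576}.
The only common ancestor is 837d576, so it is the merge base.

837d576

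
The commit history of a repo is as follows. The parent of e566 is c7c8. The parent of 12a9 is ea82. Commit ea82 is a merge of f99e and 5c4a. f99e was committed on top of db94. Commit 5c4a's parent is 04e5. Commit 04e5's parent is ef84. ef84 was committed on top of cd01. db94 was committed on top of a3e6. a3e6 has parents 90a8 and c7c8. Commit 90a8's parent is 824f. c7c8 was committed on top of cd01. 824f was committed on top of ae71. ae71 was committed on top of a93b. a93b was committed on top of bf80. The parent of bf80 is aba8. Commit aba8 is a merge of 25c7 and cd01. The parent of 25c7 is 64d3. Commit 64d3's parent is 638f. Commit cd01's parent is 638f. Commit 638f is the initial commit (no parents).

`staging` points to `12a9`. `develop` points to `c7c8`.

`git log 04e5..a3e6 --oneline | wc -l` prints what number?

10

Reachable from a3e6: {25c7, 638f, 64d3, 824f, 90a8, a3e6, a93b, aba8, ae71, bf80, c7c8, cd01}.
Reachable from 04e5: {04e5, 638f, cd01, ef84}.
In a3e6's history but not 04e5's: {25c7, 64d3, 824f, 90a8, a3e6, a93b, aba8, ae71, bf80, c7c8} — 10 commits.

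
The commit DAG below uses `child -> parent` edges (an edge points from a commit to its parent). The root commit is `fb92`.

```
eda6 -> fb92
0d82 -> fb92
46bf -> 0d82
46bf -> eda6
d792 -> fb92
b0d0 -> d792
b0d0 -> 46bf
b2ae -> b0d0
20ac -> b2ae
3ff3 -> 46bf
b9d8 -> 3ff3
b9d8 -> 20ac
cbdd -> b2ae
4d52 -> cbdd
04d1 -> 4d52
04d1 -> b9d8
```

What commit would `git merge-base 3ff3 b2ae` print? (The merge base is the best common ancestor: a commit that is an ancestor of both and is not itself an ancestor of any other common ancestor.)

46bf

Ancestors of 3ff3: {0d82, 3ff3, 46bf, eda6, fb92}.
Ancestors of b2ae: {0d82, 46bf, b0d0, b2ae, d792, eda6, fb92}.
Common ancestors: {0d82, 46bf, eda6, fb92}.
Among these, 46bf is not an ancestor of any other common ancestor — it is the merge base.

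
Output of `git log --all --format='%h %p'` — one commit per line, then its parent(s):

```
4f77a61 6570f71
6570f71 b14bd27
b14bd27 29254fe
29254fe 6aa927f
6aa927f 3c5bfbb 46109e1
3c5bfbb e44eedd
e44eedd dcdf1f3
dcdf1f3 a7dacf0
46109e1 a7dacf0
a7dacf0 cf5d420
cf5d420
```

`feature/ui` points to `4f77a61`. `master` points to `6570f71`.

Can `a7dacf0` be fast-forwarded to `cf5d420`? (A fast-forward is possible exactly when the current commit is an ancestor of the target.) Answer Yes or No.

No

A fast-forward from a7dacf0 to cf5d420 is possible iff a7dacf0 is an ancestor of cf5d420.
Ancestors of cf5d420: {cf5d420}.
a7dacf0 is not among them, so fast-forward is not possible.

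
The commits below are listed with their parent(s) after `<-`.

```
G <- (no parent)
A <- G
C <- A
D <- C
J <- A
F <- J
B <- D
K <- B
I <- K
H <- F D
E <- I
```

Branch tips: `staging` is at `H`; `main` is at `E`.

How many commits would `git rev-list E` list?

8

Walking parent pointers from E: reachable set = {A, B, C, D, E, G, I, K}.
That is 8 commits.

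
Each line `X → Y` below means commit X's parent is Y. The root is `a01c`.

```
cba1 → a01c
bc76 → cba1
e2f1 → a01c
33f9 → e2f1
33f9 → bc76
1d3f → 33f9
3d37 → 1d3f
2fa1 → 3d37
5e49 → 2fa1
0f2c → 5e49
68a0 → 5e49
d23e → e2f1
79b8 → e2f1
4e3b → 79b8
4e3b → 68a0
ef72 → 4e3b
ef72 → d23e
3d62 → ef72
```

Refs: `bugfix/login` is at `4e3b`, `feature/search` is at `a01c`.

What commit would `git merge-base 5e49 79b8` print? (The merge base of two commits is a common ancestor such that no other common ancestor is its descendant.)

e2f1

Ancestors of 5e49: {1d3f, 2fa1, 33f9, 3d37, 5e49, a01c, bc76, cba1, e2f1}.
Ancestors of 79b8: {79b8, a01c, e2f1}.
Common ancestors: {a01c, e2f1}.
Among these, e2f1 is not an ancestor of any other common ancestor — it is the merge base.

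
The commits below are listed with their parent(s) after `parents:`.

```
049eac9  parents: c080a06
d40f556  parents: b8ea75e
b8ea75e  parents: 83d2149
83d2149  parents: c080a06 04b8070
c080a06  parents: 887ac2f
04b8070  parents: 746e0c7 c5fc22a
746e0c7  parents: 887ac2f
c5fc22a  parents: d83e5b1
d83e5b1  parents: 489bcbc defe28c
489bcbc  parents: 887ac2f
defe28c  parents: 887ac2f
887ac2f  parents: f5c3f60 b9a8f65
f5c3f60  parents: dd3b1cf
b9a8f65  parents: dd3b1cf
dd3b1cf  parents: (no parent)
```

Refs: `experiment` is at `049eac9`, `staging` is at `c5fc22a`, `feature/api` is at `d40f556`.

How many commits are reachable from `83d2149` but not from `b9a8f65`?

10

Reachable from 83d2149: {04b8070, 489bcbc, 746e0c7, 83d2149, 887ac2f, b9a8f65, c080a06, c5fc22a, d83e5b1, dd3b1cf, defe28c, f5c3f60}.
Reachable from b9a8f65: {b9a8f65, dd3b1cf}.
In 83d2149's history but not b9a8f65's: {04b8070, 489bcbc, 746e0c7, 83d2149, 887ac2f, c080a06, c5fc22a, d83e5b1, defe28c, f5c3f60} — 10 commits.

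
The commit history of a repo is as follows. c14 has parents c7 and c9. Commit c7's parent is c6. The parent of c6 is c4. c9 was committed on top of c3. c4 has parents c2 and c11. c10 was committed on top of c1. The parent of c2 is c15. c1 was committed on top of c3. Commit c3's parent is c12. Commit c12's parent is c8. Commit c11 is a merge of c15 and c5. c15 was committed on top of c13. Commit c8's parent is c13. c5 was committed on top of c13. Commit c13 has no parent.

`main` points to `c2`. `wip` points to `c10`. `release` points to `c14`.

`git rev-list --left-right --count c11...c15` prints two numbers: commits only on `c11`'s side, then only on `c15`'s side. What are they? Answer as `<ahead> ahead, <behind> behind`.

2 ahead, 0 behind

Reachable from c11: {c11, c13, c15, c5}.
Reachable from c15: {c13, c15}.
Only in c11's history (ahead): {c11, c5} — 2.
Only in c15's history (behind): {} — 0.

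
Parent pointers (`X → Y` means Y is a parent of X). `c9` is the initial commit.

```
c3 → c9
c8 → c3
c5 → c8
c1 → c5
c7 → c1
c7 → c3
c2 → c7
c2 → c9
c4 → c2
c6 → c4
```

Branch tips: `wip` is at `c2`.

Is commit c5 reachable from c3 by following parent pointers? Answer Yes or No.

Ancestors of c3: {c3, c9}.
c5 is not in that set, so it is not an ancestor of c3.

No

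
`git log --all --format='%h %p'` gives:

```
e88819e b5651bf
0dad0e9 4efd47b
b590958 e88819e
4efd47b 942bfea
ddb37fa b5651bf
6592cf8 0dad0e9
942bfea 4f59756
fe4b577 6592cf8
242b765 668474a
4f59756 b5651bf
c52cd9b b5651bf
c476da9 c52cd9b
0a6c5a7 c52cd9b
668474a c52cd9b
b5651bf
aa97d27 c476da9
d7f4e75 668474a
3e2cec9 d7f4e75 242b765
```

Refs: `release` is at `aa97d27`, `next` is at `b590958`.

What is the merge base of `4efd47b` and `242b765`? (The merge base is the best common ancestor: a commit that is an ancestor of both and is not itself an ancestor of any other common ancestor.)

b5651bf

Ancestors of 4efd47b: {4efd47b, 4f59756, 942bfea, b5651bf}.
Ancestors of 242b765: {242b765, 668474a, b5651bf, c52cd9b}.
Common ancestors: {b5651bf}.
The only common ancestor is b5651bf, so it is the merge base.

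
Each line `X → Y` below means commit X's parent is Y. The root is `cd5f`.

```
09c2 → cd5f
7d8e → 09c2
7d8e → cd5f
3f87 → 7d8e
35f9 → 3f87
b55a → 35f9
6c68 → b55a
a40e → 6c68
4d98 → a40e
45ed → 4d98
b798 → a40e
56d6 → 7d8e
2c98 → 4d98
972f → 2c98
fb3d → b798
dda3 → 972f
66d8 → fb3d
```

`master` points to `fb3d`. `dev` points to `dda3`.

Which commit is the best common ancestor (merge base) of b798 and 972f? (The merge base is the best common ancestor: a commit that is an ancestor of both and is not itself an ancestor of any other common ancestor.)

a40e

Ancestors of b798: {09c2, 35f9, 3f87, 6c68, 7d8e, a40e, b55a, b798, cd5f}.
Ancestors of 972f: {09c2, 2c98, 35f9, 3f87, 4d98, 6c68, 7d8e, 972f, a40e, b55a, cd5f}.
Common ancestors: {09c2, 35f9, 3f87, 6c68, 7d8e, a40e, b55a, cd5f}.
Among these, a40e is not an ancestor of any other common ancestor — it is the merge base.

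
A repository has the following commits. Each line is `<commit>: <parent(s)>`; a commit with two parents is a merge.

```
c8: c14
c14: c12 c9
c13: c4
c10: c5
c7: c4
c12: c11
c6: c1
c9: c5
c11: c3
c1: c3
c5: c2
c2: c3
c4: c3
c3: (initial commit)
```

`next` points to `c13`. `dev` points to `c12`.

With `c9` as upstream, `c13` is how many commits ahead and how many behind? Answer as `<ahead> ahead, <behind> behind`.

2 ahead, 3 behind

Reachable from c13: {c13, c3, c4}.
Reachable from c9: {c2, c3, c5, c9}.
Only in c13's history (ahead): {c13, c4} — 2.
Only in c9's history (behind): {c2, c5, c9} — 3.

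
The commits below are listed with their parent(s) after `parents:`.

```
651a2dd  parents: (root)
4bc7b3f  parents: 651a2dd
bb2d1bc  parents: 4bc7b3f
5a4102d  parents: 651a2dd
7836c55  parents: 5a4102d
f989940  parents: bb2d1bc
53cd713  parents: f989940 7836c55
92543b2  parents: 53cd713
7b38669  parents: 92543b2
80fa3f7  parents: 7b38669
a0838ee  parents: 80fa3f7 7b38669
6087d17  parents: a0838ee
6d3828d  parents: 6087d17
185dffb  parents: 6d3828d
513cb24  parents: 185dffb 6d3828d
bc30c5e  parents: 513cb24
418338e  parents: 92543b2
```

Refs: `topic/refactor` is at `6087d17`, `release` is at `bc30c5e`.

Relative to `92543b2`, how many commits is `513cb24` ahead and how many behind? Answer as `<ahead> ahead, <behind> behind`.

7 ahead, 0 behind

Reachable from 513cb24: {185dffb, 4bc7b3f, 513cb24, 53cd713, 5a4102d, 6087d17, 651a2dd, 6d3828d, 7836c55, 7b38669, 80fa3f7, 92543b2, a0838ee, bb2d1bc, f989940}.
Reachable from 92543b2: {4bc7b3f, 53cd713, 5a4102d, 651a2dd, 7836c55, 92543b2, bb2d1bc, f989940}.
Only in 513cb24's history (ahead): {185dffb, 513cb24, 6087d17, 6d3828d, 7b38669, 80fa3f7, a0838ee} — 7.
Only in 92543b2's history (behind): {} — 0.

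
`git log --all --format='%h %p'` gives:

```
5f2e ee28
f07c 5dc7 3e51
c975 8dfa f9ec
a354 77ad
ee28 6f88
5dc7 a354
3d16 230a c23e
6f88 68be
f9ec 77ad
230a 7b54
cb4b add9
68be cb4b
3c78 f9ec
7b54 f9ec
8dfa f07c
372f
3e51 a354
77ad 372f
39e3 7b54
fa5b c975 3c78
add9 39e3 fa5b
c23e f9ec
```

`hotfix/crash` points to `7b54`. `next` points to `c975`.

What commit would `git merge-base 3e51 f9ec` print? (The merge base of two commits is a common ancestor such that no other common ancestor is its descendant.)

77ad

Ancestors of 3e51: {372f, 3e51, 77ad, a354}.
Ancestors of f9ec: {372f, 77ad, f9ec}.
Common ancestors: {372f, 77ad}.
Among these, 77ad is not an ancestor of any other common ancestor — it is the merge base.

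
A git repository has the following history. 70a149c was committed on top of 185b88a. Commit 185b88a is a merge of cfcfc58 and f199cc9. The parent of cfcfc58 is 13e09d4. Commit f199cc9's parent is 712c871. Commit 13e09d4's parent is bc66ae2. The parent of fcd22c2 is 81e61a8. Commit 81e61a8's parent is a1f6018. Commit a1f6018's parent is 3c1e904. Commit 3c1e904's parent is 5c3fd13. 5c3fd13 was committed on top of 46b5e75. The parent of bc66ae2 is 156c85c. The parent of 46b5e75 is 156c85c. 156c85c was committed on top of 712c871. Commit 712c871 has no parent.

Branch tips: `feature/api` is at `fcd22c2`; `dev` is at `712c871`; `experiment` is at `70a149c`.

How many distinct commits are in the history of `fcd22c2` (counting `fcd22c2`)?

8

Walking parent pointers from fcd22c2: reachable set = {156c85c, 3c1e904, 46b5e75, 5c3fd13, 712c871, 81e61a8, a1f6018, fcd22c2}.
That is 8 commits.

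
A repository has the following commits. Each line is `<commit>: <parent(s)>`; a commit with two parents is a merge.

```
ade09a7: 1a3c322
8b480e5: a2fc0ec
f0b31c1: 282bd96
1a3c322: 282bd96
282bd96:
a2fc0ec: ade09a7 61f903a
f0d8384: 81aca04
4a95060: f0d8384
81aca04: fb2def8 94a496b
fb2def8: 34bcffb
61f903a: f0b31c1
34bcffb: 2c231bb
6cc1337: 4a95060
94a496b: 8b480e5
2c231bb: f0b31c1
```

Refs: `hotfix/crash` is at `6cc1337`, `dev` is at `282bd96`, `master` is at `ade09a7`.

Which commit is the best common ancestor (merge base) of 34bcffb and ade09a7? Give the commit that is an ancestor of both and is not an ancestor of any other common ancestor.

282bd96

Ancestors of 34bcffb: {282bd96, 2c231bb, 34bcffb, f0b31c1}.
Ancestors of ade09a7: {1a3c322, 282bd96, ade09a7}.
Common ancestors: {282bd96}.
The only common ancestor is 282bd96, so it is the merge base.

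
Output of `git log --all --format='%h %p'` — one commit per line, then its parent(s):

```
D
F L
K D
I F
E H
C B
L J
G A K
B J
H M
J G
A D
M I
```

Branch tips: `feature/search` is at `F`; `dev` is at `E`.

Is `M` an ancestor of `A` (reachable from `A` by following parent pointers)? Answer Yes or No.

Ancestors of A: {A, D}.
M is not in that set, so it is not an ancestor of A.

No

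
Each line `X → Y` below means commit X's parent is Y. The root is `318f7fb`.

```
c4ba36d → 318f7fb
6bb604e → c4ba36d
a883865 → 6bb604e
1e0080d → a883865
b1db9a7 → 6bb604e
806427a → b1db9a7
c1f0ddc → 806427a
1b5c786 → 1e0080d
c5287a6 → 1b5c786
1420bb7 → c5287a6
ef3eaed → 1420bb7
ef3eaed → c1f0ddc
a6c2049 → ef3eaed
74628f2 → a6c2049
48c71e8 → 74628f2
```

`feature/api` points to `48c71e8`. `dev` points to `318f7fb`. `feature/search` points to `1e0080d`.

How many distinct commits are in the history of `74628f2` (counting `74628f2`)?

Walking parent pointers from 74628f2: reachable set = {1420bb7, 1b5c786, 1e0080d, 318f7fb, 6bb604e, 74628f2, 806427a, a6c2049, a883865, b1db9a7, c1f0ddc, c4ba36d, c5287a6, ef3eaed}.
That is 14 commits.

14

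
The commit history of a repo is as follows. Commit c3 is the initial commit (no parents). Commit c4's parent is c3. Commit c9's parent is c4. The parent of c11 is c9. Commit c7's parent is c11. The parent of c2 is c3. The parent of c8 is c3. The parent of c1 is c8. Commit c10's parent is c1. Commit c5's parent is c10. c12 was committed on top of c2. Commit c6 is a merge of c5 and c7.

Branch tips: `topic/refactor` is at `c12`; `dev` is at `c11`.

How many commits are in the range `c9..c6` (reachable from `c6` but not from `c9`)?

7

Reachable from c6: {c1, c10, c11, c3, c4, c5, c6, c7, c8, c9}.
Reachable from c9: {c3, c4, c9}.
In c6's history but not c9's: {c1, c10, c11, c5, c6, c7, c8} — 7 commits.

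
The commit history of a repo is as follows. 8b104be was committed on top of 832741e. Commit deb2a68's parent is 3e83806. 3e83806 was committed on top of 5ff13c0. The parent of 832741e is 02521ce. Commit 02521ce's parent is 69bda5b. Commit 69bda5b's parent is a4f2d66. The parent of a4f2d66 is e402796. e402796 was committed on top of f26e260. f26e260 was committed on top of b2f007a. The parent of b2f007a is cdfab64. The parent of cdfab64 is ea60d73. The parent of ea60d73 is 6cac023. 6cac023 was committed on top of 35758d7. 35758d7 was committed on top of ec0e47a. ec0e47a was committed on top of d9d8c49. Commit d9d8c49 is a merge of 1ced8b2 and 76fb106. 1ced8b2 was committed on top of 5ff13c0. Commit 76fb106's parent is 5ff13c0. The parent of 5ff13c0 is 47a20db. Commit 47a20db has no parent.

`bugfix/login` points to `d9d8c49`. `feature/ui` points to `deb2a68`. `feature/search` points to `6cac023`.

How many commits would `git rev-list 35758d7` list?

7

Walking parent pointers from 35758d7: reachable set = {1ced8b2, 35758d7, 47a20db, 5ff13c0, 76fb106, d9d8c49, ec0e47a}.
That is 7 commits.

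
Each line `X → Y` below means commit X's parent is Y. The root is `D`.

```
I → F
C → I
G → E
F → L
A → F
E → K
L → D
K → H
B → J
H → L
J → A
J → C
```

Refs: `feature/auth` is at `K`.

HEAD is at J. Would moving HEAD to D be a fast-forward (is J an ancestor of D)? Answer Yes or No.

A fast-forward from J to D is possible iff J is an ancestor of D.
Ancestors of D: {D}.
J is not among them, so fast-forward is not possible.

No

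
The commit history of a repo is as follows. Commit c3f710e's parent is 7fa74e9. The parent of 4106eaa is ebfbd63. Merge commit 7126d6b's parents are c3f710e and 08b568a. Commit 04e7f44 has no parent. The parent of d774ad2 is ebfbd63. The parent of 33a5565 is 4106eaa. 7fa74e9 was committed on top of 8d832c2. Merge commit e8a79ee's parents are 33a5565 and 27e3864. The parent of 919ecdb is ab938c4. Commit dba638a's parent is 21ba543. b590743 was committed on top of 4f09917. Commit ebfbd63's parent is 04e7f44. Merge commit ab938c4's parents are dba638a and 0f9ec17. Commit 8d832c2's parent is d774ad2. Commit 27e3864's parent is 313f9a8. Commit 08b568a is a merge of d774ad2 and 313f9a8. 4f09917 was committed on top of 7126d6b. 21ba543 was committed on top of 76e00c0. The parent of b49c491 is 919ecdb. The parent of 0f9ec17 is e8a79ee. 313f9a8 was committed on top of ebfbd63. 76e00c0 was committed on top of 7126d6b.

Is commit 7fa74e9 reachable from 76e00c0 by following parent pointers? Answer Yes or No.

Ancestors of 76e00c0 (commits reachable by following parents): {04e7f44, 08b568a, 313f9a8, 7126d6b, 76e00c0, 7fa74e9, 8d832c2, c3f710e, d774ad2, ebfbd63}.
7fa74e9 is in that set, so it is an ancestor of 76e00c0.

Yes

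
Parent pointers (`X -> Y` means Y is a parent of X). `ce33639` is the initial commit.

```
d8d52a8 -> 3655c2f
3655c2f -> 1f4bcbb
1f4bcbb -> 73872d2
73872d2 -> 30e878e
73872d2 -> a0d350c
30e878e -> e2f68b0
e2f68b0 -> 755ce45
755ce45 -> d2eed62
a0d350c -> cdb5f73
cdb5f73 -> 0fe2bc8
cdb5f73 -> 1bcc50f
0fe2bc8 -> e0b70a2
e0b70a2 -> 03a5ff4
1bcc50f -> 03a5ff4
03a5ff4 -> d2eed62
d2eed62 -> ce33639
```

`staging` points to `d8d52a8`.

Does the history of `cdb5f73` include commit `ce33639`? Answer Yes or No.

Ancestors of cdb5f73 (commits reachable by following parents): {03a5ff4, 0fe2bc8, 1bcc50f, cdb5f73, ce33639, d2eed62, e0b70a2}.
ce33639 is in that set, so it is an ancestor of cdb5f73.

Yes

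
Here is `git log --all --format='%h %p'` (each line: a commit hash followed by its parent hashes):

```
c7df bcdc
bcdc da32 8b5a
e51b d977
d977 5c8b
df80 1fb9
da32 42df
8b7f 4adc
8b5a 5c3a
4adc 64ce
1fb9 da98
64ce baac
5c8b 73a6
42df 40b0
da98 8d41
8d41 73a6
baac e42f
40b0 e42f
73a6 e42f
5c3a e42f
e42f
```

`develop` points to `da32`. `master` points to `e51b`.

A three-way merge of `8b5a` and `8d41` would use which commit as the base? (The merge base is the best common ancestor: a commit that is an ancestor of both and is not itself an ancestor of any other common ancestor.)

e42f

Ancestors of 8b5a: {5c3a, 8b5a, e42f}.
Ancestors of 8d41: {73a6, 8d41, e42f}.
Common ancestors: {e42f}.
The only common ancestor is e42f, so it is the merge base.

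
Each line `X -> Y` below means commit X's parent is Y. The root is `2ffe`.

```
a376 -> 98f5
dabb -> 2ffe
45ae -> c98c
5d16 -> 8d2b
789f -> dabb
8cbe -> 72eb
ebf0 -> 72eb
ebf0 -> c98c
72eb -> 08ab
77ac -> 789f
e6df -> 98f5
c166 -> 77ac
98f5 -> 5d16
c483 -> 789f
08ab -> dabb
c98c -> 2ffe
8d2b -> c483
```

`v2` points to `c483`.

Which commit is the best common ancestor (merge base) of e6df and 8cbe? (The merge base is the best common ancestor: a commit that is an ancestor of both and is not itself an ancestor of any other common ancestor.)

dabb

Ancestors of e6df: {2ffe, 5d16, 789f, 8d2b, 98f5, c483, dabb, e6df}.
Ancestors of 8cbe: {08ab, 2ffe, 72eb, 8cbe, dabb}.
Common ancestors: {2ffe, dabb}.
Among these, dabb is not an ancestor of any other common ancestor — it is the merge base.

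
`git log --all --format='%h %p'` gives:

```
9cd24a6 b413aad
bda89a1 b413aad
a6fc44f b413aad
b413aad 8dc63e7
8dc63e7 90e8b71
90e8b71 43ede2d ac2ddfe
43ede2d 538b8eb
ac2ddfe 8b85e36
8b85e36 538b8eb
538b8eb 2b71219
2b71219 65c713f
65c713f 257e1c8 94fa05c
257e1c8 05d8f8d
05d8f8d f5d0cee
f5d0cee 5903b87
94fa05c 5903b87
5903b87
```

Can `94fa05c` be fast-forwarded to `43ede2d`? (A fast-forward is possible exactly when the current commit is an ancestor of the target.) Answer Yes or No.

A fast-forward from 94fa05c to 43ede2d is possible iff 94fa05c is an ancestor of 43ede2d.
Ancestors of 43ede2d: {05d8f8d, 257e1c8, 2b71219, 43ede2d, 538b8eb, 5903b87, 65c713f, 94fa05c, f5d0cee}.
94fa05c is among them, so fast-forward is possible.

Yes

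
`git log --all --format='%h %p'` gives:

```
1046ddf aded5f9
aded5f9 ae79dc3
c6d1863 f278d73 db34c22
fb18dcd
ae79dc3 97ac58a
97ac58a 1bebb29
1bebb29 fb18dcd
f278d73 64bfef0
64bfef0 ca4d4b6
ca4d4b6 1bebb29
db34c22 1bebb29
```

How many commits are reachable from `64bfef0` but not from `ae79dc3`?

2

Reachable from 64bfef0: {1bebb29, 64bfef0, ca4d4b6, fb18dcd}.
Reachable from ae79dc3: {1bebb29, 97ac58a, ae79dc3, fb18dcd}.
In 64bfef0's history but not ae79dc3's: {64bfef0, ca4d4b6} — 2 commits.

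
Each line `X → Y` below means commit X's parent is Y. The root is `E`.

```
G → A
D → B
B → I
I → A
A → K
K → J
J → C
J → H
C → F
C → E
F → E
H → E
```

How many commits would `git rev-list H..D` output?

8

Reachable from D: {A, B, C, D, E, F, H, I, J, K}.
Reachable from H: {E, H}.
In D's history but not H's: {A, B, C, D, F, I, J, K} — 8 commits.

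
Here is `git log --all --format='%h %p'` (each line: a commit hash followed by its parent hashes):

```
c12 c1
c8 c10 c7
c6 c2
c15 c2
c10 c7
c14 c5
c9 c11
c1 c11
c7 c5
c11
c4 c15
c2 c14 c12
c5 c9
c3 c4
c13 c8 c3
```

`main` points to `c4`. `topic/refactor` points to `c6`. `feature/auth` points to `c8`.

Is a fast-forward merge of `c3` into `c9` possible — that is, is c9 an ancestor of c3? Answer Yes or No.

Yes

A fast-forward from c9 to c3 is possible iff c9 is an ancestor of c3.
Ancestors of c3: {c1, c11, c12, c14, c15, c2, c3, c4, c5, c9}.
c9 is among them, so fast-forward is possible.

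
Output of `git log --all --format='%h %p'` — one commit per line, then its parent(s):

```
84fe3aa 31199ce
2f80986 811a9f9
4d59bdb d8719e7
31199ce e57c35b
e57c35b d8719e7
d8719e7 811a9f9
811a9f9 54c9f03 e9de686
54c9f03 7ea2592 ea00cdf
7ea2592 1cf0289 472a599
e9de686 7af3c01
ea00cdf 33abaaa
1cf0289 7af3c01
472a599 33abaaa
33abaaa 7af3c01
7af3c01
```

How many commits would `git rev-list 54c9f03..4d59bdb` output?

Reachable from 4d59bdb: {1cf0289, 33abaaa, 472a599, 4d59bdb, 54c9f03, 7af3c01, 7ea2592, 811a9f9, d8719e7, e9de686, ea00cdf}.
Reachable from 54c9f03: {1cf0289, 33abaaa, 472a599, 54c9f03, 7af3c01, 7ea2592, ea00cdf}.
In 4d59bdb's history but not 54c9f03's: {4d59bdb, 811a9f9, d8719e7, e9de686} — 4 commits.

4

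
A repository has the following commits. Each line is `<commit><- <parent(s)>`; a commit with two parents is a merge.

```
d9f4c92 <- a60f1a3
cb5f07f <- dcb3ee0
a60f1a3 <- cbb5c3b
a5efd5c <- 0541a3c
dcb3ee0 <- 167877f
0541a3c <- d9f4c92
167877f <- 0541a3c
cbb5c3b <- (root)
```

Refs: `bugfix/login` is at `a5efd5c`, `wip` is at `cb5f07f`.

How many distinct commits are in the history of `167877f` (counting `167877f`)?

Walking parent pointers from 167877f: reachable set = {0541a3c, 167877f, a60f1a3, cbb5c3b, d9f4c92}.
That is 5 commits.

5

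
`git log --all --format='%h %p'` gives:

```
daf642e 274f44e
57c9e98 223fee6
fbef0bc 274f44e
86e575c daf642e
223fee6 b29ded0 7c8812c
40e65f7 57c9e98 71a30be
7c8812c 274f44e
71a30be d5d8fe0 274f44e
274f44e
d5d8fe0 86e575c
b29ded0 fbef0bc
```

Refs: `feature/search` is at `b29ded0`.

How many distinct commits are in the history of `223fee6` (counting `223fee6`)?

Walking parent pointers from 223fee6: reachable set = {223fee6, 274f44e, 7c8812c, b29ded0, fbef0bc}.
That is 5 commits.

5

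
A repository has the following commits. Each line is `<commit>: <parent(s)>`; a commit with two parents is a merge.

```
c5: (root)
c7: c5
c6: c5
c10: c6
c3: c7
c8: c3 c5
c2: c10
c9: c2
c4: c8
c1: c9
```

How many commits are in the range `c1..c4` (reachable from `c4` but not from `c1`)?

4

Reachable from c4: {c3, c4, c5, c7, c8}.
Reachable from c1: {c1, c10, c2, c5, c6, c9}.
In c4's history but not c1's: {c3, c4, c7, c8} — 4 commits.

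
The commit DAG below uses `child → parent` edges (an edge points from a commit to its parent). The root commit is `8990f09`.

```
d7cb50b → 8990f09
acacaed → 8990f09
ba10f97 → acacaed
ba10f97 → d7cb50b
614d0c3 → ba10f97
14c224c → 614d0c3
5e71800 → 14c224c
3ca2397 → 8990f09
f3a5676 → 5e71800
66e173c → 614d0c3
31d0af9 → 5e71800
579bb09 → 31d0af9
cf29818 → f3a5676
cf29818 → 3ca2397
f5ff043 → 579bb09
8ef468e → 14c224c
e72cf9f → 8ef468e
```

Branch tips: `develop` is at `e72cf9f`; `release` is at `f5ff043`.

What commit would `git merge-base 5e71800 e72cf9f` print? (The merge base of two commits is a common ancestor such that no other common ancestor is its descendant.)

14c224c

Ancestors of 5e71800: {14c224c, 5e71800, 614d0c3, 8990f09, acacaed, ba10f97, d7cb50b}.
Ancestors of e72cf9f: {14c224c, 614d0c3, 8990f09, 8ef468e, acacaed, ba10f97, d7cb50b, e72cf9f}.
Common ancestors: {14c224c, 614d0c3, 8990f09, acacaed, ba10f97, d7cb50b}.
Among these, 14c224c is not an ancestor of any other common ancestor — it is the merge base.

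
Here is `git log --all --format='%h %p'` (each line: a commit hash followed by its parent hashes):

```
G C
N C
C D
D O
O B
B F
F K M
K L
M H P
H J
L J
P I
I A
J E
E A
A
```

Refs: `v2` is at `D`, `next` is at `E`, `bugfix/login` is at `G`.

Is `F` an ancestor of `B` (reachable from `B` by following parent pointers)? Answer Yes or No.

Ancestors of B (commits reachable by following parents): {A, B, E, F, H, I, J, K, L, M, P}.
F is in that set, so it is an ancestor of B.

Yes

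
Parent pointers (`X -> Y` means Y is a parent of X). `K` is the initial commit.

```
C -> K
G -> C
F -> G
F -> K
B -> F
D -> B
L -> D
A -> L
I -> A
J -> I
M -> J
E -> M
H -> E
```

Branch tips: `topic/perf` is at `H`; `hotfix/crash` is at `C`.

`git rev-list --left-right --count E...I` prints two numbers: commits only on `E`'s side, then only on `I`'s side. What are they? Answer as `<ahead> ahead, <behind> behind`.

3 ahead, 0 behind

Reachable from E: {A, B, C, D, E, F, G, I, J, K, L, M}.
Reachable from I: {A, B, C, D, F, G, I, K, L}.
Only in E's history (ahead): {E, J, M} — 3.
Only in I's history (behind): {} — 0.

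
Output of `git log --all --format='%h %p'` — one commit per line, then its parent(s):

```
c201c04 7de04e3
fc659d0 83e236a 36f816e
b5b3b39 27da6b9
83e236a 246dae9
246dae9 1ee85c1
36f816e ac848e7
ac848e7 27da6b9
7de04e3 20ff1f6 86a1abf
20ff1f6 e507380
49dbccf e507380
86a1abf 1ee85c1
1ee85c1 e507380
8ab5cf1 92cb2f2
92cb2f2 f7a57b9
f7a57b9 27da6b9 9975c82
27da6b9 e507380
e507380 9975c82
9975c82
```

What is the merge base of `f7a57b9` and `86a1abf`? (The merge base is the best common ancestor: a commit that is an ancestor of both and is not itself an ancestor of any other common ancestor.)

e507380

Ancestors of f7a57b9: {27da6b9, 9975c82, e507380, f7a57b9}.
Ancestors of 86a1abf: {1ee85c1, 86a1abf, 9975c82, e507380}.
Common ancestors: {9975c82, e507380}.
Among these, e507380 is not an ancestor of any other common ancestor — it is the merge base.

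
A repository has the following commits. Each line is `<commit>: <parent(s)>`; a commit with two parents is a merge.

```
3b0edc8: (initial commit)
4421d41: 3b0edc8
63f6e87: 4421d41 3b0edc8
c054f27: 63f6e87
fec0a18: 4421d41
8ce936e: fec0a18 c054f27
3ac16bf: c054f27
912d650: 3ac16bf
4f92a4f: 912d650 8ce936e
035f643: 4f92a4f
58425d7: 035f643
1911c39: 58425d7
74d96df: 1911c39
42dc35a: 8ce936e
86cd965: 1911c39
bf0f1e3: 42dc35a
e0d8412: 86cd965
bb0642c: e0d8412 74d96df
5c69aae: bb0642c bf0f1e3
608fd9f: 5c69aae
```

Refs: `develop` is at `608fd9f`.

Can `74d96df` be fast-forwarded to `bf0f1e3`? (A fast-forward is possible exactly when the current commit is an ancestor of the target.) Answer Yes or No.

A fast-forward from 74d96df to bf0f1e3 is possible iff 74d96df is an ancestor of bf0f1e3.
Ancestors of bf0f1e3: {3b0edc8, 42dc35a, 4421d41, 63f6e87, 8ce936e, bf0f1e3, c054f27, fec0a18}.
74d96df is not among them, so fast-forward is not possible.

No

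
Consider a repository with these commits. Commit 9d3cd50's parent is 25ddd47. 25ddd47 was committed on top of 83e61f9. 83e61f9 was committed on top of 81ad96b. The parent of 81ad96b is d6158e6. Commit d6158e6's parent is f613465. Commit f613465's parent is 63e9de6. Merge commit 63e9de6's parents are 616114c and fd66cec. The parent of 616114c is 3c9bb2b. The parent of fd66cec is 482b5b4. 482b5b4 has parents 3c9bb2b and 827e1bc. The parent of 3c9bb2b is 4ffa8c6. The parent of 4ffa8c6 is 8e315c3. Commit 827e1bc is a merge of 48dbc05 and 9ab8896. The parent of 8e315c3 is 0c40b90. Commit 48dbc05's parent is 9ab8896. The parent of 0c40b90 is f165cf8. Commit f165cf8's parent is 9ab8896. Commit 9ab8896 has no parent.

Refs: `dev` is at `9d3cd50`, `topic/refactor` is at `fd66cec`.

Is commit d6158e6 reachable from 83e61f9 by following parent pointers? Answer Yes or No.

Yes

Ancestors of 83e61f9 (commits reachable by following parents): {0c40b90, 3c9bb2b, 482b5b4, 48dbc05, 4ffa8c6, 616114c, 63e9de6, 81ad96b, 827e1bc, 83e61f9, 8e315c3, 9ab8896, d6158e6, f165cf8, f613465, fd66cec}.
d6158e6 is in that set, so it is an ancestor of 83e61f9.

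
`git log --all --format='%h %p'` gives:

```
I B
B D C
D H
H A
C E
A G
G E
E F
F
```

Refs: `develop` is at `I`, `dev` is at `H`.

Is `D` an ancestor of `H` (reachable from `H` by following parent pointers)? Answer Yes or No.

No

Ancestors of H: {A, E, F, G, H}.
D is not in that set, so it is not an ancestor of H.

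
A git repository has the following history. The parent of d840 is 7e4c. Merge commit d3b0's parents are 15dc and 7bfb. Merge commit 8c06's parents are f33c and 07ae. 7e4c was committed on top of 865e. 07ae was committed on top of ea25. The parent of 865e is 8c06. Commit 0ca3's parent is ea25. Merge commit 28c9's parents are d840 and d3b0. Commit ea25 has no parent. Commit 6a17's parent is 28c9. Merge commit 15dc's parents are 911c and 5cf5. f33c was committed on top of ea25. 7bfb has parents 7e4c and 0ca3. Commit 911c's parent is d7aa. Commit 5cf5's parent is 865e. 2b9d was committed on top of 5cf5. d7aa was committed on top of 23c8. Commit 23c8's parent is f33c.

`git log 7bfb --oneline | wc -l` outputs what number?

Walking parent pointers from 7bfb: reachable set = {07ae, 0ca3, 7bfb, 7e4c, 865e, 8c06, ea25, f33c}.
That is 8 commits.

8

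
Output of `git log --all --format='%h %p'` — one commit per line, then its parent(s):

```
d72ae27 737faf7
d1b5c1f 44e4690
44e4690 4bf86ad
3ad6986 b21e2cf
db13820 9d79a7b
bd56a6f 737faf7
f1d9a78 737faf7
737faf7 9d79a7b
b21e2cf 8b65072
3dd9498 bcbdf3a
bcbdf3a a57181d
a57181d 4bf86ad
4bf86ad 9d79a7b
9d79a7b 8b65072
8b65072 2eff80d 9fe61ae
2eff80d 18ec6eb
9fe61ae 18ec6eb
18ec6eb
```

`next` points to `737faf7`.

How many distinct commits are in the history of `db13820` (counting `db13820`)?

Walking parent pointers from db13820: reachable set = {18ec6eb, 2eff80d, 8b65072, 9d79a7b, 9fe61ae, db13820}.
That is 6 commits.

6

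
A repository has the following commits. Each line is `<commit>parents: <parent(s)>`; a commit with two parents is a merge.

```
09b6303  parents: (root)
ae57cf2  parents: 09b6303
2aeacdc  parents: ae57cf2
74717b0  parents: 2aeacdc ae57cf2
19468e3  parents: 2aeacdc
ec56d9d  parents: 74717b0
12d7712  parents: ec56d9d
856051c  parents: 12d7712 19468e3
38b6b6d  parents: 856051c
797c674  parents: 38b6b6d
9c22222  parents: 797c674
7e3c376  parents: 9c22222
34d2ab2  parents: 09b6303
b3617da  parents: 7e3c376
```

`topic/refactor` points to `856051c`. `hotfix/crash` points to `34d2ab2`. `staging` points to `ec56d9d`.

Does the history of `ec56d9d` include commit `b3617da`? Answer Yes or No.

Ancestors of ec56d9d: {09b6303, 2aeacdc, 74717b0, ae57cf2, ec56d9d}.
b3617da is not in that set, so it is not an ancestor of ec56d9d.

No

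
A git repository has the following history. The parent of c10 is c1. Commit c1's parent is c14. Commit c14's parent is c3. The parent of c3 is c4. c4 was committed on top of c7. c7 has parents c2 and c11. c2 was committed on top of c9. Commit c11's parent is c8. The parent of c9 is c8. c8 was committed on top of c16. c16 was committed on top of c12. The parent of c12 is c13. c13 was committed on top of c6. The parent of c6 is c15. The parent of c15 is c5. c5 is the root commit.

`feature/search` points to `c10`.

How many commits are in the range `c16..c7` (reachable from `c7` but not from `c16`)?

Reachable from c7: {c11, c12, c13, c15, c16, c2, c5, c6, c7, c8, c9}.
Reachable from c16: {c12, c13, c15, c16, c5, c6}.
In c7's history but not c16's: {c11, c2, c7, c8, c9} — 5 commits.

5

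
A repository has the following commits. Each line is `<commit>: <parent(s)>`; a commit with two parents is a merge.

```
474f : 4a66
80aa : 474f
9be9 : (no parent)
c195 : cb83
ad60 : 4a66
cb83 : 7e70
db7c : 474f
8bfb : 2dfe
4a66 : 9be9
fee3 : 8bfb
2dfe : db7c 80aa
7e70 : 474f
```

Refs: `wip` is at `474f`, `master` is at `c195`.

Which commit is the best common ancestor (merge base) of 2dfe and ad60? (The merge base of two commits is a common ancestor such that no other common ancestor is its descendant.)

Ancestors of 2dfe: {2dfe, 474f, 4a66, 80aa, 9be9, db7c}.
Ancestors of ad60: {4a66, 9be9, ad60}.
Common ancestors: {4a66, 9be9}.
Among these, 4a66 is not an ancestor of any other common ancestor — it is the merge base.

4a66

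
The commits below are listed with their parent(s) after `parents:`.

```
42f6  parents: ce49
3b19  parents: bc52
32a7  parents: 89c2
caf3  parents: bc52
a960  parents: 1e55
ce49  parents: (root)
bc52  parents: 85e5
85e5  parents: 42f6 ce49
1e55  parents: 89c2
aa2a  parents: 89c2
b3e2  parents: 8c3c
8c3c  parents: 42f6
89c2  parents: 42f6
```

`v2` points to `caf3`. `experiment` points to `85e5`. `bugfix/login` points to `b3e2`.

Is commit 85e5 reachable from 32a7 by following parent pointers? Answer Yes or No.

Ancestors of 32a7: {32a7, 42f6, 89c2, ce49}.
85e5 is not in that set, so it is not an ancestor of 32a7.

No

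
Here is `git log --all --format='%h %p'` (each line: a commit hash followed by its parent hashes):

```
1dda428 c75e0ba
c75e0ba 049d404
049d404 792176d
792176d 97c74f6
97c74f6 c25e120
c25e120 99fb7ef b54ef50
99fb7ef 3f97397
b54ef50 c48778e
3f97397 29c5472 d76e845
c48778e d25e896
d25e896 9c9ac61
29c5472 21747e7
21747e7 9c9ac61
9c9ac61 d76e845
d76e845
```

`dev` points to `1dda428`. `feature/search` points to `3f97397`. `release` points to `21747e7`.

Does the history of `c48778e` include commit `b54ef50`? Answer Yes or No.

Ancestors of c48778e: {9c9ac61, c48778e, d25e896, d76e845}.
b54ef50 is not in that set, so it is not an ancestor of c48778e.

No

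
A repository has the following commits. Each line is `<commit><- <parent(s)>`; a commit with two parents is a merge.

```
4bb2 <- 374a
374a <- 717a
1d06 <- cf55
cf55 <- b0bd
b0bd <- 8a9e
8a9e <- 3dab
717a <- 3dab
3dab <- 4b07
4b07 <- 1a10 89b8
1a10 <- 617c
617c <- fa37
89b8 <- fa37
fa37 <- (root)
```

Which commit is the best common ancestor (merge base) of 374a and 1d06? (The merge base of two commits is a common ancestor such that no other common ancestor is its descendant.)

3dab

Ancestors of 374a: {1a10, 374a, 3dab, 4b07, 617c, 717a, 89b8, fa37}.
Ancestors of 1d06: {1a10, 1d06, 3dab, 4b07, 617c, 89b8, 8a9e, b0bd, cf55, fa37}.
Common ancestors: {1a10, 3dab, 4b07, 617c, 89b8, fa37}.
Among these, 3dab is not an ancestor of any other common ancestor — it is the merge base.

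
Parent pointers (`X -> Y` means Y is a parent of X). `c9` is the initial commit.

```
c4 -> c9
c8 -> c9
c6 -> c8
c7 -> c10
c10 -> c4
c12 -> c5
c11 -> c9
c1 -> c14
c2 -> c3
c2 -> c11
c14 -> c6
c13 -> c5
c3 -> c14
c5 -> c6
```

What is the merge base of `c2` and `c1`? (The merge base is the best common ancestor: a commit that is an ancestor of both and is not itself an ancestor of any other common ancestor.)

c14

Ancestors of c2: {c11, c14, c2, c3, c6, c8, c9}.
Ancestors of c1: {c1, c14, c6, c8, c9}.
Common ancestors: {c14, c6, c8, c9}.
Among these, c14 is not an ancestor of any other common ancestor — it is the merge base.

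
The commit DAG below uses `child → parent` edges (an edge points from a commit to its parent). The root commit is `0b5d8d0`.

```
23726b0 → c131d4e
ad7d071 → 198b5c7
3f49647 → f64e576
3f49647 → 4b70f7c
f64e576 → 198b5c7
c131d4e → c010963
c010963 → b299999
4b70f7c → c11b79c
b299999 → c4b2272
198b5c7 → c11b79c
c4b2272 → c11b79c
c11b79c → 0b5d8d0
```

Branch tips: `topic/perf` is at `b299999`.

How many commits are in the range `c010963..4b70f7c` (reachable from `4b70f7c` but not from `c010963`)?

1

Reachable from 4b70f7c: {0b5d8d0, 4b70f7c, c11b79c}.
Reachable from c010963: {0b5d8d0, b299999, c010963, c11b79c, c4b2272}.
In 4b70f7c's history but not c010963's: {4b70f7c} — 1 commit.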